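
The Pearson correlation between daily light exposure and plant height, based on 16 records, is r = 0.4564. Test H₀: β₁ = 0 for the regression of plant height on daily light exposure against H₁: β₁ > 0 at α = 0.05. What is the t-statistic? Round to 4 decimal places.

t = r·√(n − 2)/√(1 − r²) = 0.4564·√14/√0.791699 = 1.9192.
df = n − 2 = 14.
One-sided p ≈ 0.0378, which is < 0.05, so reject H₀.
There is evidence of a linear association between daily light exposure and plant height.

t = 1.9192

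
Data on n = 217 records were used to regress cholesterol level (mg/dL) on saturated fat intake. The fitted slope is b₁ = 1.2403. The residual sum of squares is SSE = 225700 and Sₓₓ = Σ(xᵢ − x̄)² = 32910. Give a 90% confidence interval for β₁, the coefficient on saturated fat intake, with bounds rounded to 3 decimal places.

(0.945, 1.535)

MSE = SSE/(n − 2) = 225700/215 = 1049.77.
SE(b₁) = √(MSE/Sₓₓ) = √(1049.77/32910) = 0.1786.
df = n − 2 = 215.
t* = t_{0.05, 215} = 1.651972.
Margin = t* × SE = 1.651972 × 0.1786 = 0.29504.
CI: 1.2403 ± 0.29504 → (0.945, 1.535).
With 90% confidence, each one-unit increase in saturated fat intake is associated with a change of between 0.945 and 1.535 mg/dL in cholesterol level.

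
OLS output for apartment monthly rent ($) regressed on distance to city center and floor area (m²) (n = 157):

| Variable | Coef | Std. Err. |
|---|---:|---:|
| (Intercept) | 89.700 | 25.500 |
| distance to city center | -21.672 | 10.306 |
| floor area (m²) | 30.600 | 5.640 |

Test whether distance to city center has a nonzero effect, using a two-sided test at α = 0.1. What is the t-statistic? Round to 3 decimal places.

Read off: b = -21.672, SE = 10.306 for distance to city center.
H₀: β₁ = 0 vs H₁: β₁ ≠ 0.
t = -21.672 / 10.306 = -2.103.
df = n − k − 1 = 157 − 2 − 1 = 154.
Two-sided p ≈ 0.0371, which is < 0.1, so reject H₀.
There is evidence that distance to city center is associated with apartment monthly rent, holding the other predictors fixed.

t = -2.103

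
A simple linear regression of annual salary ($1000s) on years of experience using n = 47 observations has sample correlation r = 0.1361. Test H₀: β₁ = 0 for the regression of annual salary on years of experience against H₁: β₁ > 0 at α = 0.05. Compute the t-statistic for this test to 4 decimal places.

t = r·√(n − 2)/√(1 − r²) = 0.1361·√45/√0.981477 = 0.9216.
df = n − 2 = 45.
One-sided p ≈ 0.1808, which is ≥ 0.05, so fail to reject H₀.
The data do not give significant evidence of a linear association between years of experience and annual salary.

t = 0.9216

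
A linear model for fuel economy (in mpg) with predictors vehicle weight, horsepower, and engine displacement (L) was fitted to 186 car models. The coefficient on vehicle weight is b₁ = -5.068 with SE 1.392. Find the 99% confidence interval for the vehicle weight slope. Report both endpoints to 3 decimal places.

df = n − k − 1 = 186 − 3 − 1 = 182.
t* = t_{0.005, 182} = 2.603112.
Margin = t* × SE = 2.603112 × 1.392 = 3.62353.
CI: -5.068 ± 3.62353 → (-8.692, -1.444).
With 99% confidence, each one-unit increase in vehicle weight is associated with a change of between -8.692 and -1.444 mpg in fuel economy, holding the other predictors fixed.

(-8.692, -1.444)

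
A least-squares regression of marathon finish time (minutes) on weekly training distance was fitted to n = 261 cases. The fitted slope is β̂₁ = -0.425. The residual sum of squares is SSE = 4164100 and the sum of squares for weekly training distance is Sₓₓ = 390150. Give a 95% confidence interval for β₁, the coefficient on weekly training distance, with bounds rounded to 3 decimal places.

(-0.825, -0.025)

MSE = SSE/(n − 2) = 4164100/259 = 16077.6.
SE(β̂₁) = √(MSE/Sₓₓ) = √(16077.6/390150) = 0.202999.
df = n − 2 = 259.
t* = t_{0.025, 259} = 1.969166.
Margin = t* × SE = 1.969166 × 0.202999 = 0.39974.
CI: -0.425 ± 0.39974 → (-0.825, -0.025).
With 95% confidence, each one-unit increase in weekly training distance is associated with a change of between -0.825 and -0.025 minutes in marathon finish time.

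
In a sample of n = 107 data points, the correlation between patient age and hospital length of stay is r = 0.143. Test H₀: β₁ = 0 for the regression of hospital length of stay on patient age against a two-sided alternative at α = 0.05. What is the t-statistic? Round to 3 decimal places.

t = r·√(n − 2)/√(1 − r²) = 0.143·√105/√0.979551 = 1.481.
df = n − 2 = 105.
Two-sided p ≈ 0.1417, which is ≥ 0.05, so fail to reject H₀.
The data do not give significant evidence of a linear association between patient age and hospital length of stay.

t = 1.481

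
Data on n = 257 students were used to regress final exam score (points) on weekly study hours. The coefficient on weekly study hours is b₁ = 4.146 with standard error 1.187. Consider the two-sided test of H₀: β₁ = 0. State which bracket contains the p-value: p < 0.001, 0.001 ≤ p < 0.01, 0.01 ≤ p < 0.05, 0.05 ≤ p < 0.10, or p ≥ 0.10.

p < 0.001

t = 4.146 / 1.187 = 3.493.
df = n − 2 = 257 − 2 = 255.
Two-sided p = 2·P(T_{255} > |t|) ≈ 0.0006.
So p < 0.001.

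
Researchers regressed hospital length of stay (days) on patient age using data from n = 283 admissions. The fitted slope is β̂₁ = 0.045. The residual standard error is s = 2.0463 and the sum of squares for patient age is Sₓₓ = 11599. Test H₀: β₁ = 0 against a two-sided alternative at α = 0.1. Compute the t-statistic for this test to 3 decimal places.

SE(β̂₁) = s/√Sₓₓ = 2.0463/√11599 = 0.0190002.
t = 0.045 / 0.0190002 = 2.368.
df = n − 2 = 281.
Two-sided p ≈ 0.0185, which is < 0.1, so reject H₀.
There is evidence that patient age is associated with hospital length of stay.

t = 2.368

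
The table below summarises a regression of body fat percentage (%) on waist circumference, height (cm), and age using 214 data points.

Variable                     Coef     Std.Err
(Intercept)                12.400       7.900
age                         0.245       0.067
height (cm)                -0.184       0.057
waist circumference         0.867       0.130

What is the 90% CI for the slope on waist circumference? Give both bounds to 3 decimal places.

(0.652, 1.082)

Read off: b = 0.867, SE = 0.130 for waist circumference.
df = n − k − 1 = 214 − 3 − 1 = 210.
t* = t_{0.05, 210} = 1.652142.
Margin = t* × SE = 1.652142 × 0.130 = 0.21478.
CI: 0.867 ± 0.21478 → (0.652, 1.082).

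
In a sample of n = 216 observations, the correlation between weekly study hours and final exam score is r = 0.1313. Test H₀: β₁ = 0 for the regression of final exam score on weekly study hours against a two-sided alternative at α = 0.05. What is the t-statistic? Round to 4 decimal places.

t = r·√(n − 2)/√(1 − r²) = 0.1313·√214/√0.98276 = 1.9375.
df = n − 2 = 214.
Two-sided p ≈ 0.0540, which is ≥ 0.05, so fail to reject H₀.
The data do not give significant evidence of a linear association between weekly study hours and final exam score.

t = 1.9375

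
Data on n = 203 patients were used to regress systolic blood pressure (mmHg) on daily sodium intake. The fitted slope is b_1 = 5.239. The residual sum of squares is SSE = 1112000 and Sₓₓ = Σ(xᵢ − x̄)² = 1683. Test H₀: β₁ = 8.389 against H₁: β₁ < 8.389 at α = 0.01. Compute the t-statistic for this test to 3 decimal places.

t = -1.737

MSE = SSE/(n − 2) = 1112000/201 = 5532.34.
SE(b_1) = √(MSE/Sₓₓ) = √(5532.34/1683) = 1.81306.
t = (5.239 − 8.389) / 1.81306 = -1.737.
df = n − 2 = 201.
One-sided p ≈ 0.0419, which is ≥ 0.01, so fail to reject H₀.
The data do not give significant evidence that the true slope on daily sodium intake is below 8.389 mmHg per unit.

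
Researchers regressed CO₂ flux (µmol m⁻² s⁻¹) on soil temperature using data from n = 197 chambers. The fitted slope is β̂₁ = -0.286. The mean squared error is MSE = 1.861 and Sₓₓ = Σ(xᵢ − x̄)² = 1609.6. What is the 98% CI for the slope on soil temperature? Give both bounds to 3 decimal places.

(-0.366, -0.206)

SE(β̂₁) = √(MSE/Sₓₓ) = √(1.861/1609.6) = 0.0340028.
df = n − 2 = 195.
t* = t_{0.01, 195} = 2.345623.
Margin = t* × SE = 2.345623 × 0.0340028 = 0.07976.
CI: -0.286 ± 0.07976 → (-0.366, -0.206).
With 98% confidence, each one-unit increase in soil temperature is associated with a change of between -0.366 and -0.206 µmol m⁻² s⁻¹ in CO₂ flux.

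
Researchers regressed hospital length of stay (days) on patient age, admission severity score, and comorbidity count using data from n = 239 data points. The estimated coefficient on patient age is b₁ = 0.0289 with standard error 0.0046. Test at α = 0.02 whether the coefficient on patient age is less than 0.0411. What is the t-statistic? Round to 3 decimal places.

t = -2.652

H₀: β₁ = 0.0411 vs H₁: β₁ < 0.0411.
t = (b₁ − β₁⁰)/SE = (0.0289 − 0.0411) / 0.0046 = -2.652.
df = n − k − 1 = 239 − 3 − 1 = 235.
One-sided p ≈ 0.0043, which is < 0.02, so reject H₀.
There is evidence that the true slope on patient age is below 0.0411 days per unit, holding the other predictors fixed.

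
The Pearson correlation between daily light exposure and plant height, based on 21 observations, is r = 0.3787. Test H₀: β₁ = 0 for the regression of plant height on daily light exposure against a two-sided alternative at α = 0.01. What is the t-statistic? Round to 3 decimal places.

t = 1.784

t = r·√(n − 2)/√(1 − r²) = 0.3787·√19/√0.856586 = 1.784.
df = n − 2 = 19.
Two-sided p ≈ 0.0905, which is ≥ 0.01, so fail to reject H₀.
The data do not give significant evidence of a linear association between daily light exposure and plant height.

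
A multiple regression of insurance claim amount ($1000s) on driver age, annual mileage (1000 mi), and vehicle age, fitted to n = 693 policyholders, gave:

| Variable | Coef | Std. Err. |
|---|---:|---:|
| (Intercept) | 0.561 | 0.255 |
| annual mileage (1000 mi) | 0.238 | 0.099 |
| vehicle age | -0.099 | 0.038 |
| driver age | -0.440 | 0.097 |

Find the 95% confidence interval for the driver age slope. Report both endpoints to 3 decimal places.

(-0.630, -0.250)

Read off: b = -0.440, SE = 0.097 for driver age.
df = n − k − 1 = 693 − 3 − 1 = 689.
t* = t_{0.025, 689} = 1.963413.
Margin = t* × SE = 1.963413 × 0.097 = 0.19045.
CI: -0.440 ± 0.19045 → (-0.630, -0.250).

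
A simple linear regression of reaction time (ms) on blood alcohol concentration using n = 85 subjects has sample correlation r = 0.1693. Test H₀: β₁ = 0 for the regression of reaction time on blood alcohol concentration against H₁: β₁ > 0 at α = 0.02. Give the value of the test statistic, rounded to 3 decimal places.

t = 1.565

t = r·√(n − 2)/√(1 − r²) = 0.1693·√83/√0.971338 = 1.565.
df = n − 2 = 83.
One-sided p ≈ 0.0607, which is ≥ 0.02, so fail to reject H₀.
The data do not give significant evidence of a linear association between blood alcohol concentration and reaction time.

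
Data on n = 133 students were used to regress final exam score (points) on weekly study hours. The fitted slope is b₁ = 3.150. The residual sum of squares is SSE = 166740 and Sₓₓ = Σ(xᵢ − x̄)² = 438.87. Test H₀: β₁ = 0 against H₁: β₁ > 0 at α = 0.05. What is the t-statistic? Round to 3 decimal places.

t = 1.850

MSE = SSE/(n − 2) = 166740/131 = 1272.82.
SE(b₁) = √(MSE/Sₓₓ) = √(1272.82/438.87) = 1.70301.
t = 3.150 / 1.70301 = 1.850.
df = n − 2 = 131.
One-sided p ≈ 0.0333, which is < 0.05, so reject H₀.
There is evidence that the true slope on weekly study hours is positive.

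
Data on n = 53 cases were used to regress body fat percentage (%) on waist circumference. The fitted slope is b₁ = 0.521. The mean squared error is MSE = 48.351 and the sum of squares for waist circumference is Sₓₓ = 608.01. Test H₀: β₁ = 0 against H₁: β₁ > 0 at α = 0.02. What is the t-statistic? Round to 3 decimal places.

t = 1.848

SE(b₁) = √(MSE/Sₓₓ) = √(48.351/608.01) = 0.281999.
t = 0.521 / 0.281999 = 1.848.
df = n − 2 = 51.
One-sided p ≈ 0.0352, which is ≥ 0.02, so fail to reject H₀.
The data do not give significant evidence that the true slope on waist circumference is positive.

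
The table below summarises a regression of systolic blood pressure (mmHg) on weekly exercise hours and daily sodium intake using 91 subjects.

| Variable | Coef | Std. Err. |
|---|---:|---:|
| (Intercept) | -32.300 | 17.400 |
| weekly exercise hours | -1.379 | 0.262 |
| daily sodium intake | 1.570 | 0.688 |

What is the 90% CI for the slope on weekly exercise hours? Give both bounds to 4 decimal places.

Read off: b = -1.379, SE = 0.262 for weekly exercise hours.
df = n − k − 1 = 91 − 2 − 1 = 88.
t* = t_{0.05, 88} = 1.662354.
Margin = t* × SE = 1.662354 × 0.262 = 0.435537.
CI: -1.379 ± 0.435537 → (-1.8145, -0.9435).

(-1.8145, -0.9435)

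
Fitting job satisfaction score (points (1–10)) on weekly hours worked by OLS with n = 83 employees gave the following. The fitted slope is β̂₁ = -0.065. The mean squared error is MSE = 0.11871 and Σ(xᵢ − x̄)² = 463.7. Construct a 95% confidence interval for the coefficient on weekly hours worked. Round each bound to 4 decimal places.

(-0.0968, -0.0332)

SE(β̂₁) = √(MSE/Sₓₓ) = √(0.11871/463.7) = 0.0160002.
df = n − 2 = 81.
t* = t_{0.025, 81} = 1.989686.
Margin = t* × SE = 1.989686 × 0.0160002 = 0.031835.
CI: -0.065 ± 0.031835 → (-0.0968, -0.0332).
With 95% confidence, each one-unit increase in weekly hours worked is associated with a change of between -0.0968 and -0.0332 points (1–10) in job satisfaction score.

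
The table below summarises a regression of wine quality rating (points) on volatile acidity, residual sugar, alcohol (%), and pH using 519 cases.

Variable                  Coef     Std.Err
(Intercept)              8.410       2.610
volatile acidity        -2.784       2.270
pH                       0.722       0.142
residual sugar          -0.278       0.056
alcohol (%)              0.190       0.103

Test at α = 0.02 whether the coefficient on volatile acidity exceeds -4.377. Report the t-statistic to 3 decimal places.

t = 0.702

Read off: b = -2.784, SE = 2.270 for volatile acidity.
H₀: β₁ = -4.377 vs H₁: β₁ > -4.377.
t = (-2.784 − (-4.377)) / 2.270 = 0.702.
df = n − k − 1 = 519 − 4 − 1 = 514.
One-sided p ≈ 0.2416, which is ≥ 0.02, so fail to reject H₀.
The data do not give significant evidence that the true slope on volatile acidity exceeds -4.377 points per unit, holding the other predictors fixed.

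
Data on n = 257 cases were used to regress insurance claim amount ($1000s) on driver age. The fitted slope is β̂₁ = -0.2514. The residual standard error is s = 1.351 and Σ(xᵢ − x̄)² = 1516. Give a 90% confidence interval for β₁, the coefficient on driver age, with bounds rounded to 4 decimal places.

(-0.3087, -0.1941)

SE(β̂₁) = s/√Sₓₓ = 1.351/√1516 = 0.0346981.
df = n − 2 = 255.
t* = t_{0.05, 255} = 1.650851.
Margin = t* × SE = 1.650851 × 0.0346981 = 0.057281.
CI: -0.2514 ± 0.057281 → (-0.3087, -0.1941).
With 90% confidence, each one-unit increase in driver age is associated with a change of between -0.3087 and -0.1941 $1000s in insurance claim amount.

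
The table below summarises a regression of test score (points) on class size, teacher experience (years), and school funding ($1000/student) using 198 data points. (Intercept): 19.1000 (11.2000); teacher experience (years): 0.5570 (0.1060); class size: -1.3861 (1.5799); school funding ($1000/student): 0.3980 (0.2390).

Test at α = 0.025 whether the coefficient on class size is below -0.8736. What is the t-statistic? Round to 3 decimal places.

t = -0.324

Read off: b = -1.3861, SE = 1.5799 for class size.
H₀: β₁ = -0.8736 vs H₁: β₁ < -0.8736.
t = (-1.3861 − (-0.8736)) / 1.5799 = -0.324.
df = n − k − 1 = 198 − 3 − 1 = 194.
One-sided p ≈ 0.3730, which is ≥ 0.025, so fail to reject H₀.
The data do not give significant evidence that the true slope on class size is below -0.8736 points per unit, holding the other predictors fixed.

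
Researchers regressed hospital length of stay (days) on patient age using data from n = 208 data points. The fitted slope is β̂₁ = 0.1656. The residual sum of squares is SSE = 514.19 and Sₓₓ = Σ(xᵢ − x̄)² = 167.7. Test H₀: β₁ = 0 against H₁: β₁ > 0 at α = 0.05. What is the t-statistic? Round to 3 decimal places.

t = 1.357

MSE = SSE/(n − 2) = 514.19/206 = 2.49607.
SE(β̂₁) = √(MSE/Sₓₓ) = √(2.49607/167.7) = 0.122001.
t = 0.1656 / 0.122001 = 1.357.
df = n − 2 = 206.
One-sided p ≈ 0.0881, which is ≥ 0.05, so fail to reject H₀.
The data do not give significant evidence that the true slope on patient age is positive.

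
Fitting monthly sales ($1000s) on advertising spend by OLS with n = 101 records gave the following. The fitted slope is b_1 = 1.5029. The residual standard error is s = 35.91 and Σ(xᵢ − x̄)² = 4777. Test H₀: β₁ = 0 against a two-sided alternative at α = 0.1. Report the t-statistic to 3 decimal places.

SE(b_1) = s/√Sₓₓ = 35.91/√4777 = 0.519562.
t = 1.5029 / 0.519562 = 2.893.
df = n − 2 = 99.
Two-sided p ≈ 0.0047, which is < 0.1, so reject H₀.
There is evidence that advertising spend is associated with monthly sales.

t = 2.893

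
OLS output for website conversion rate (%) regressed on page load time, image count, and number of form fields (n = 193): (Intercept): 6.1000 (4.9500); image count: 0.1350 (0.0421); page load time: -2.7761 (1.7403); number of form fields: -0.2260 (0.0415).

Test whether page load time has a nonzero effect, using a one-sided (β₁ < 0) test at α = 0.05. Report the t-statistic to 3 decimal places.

Read off: b = -2.7761, SE = 1.7403 for page load time.
H₀: β₁ = 0 vs H₁: β₁ < 0.
t = -2.7761 / 1.7403 = -1.595.
df = n − k − 1 = 193 − 3 − 1 = 189.
One-sided p ≈ 0.0562, which is ≥ 0.05, so fail to reject H₀.
The data do not give significant evidence that the true slope on page load time is negative, holding the other predictors fixed.

t = -1.595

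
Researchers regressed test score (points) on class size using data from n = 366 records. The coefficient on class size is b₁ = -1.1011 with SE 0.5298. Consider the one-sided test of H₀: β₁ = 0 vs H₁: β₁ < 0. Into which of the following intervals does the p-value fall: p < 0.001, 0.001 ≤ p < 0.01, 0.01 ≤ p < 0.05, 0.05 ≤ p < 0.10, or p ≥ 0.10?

t = -1.1011 / 0.5298 = -2.078.
df = n − 2 = 366 − 2 = 364.
One-sided p = P(T_{364} < t) ≈ 0.0192.
So 0.01 ≤ p < 0.05.

0.01 ≤ p < 0.05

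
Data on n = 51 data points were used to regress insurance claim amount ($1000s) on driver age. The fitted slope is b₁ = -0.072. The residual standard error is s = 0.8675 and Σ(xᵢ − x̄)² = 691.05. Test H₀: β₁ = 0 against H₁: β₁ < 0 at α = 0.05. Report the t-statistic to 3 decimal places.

SE(b₁) = s/√Sₓₓ = 0.8675/√691.05 = 0.0330001.
t = -0.072 / 0.0330001 = -2.182.
df = n − 2 = 49.
One-sided p ≈ 0.0170, which is < 0.05, so reject H₀.
There is evidence that the true slope on driver age is negative.

t = -2.182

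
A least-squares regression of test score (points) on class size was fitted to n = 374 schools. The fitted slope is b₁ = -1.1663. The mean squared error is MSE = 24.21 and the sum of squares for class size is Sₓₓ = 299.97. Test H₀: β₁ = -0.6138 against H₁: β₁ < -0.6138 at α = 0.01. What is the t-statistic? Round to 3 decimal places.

t = -1.945

SE(b₁) = √(MSE/Sₓₓ) = √(24.21/299.97) = 0.284092.
t = (-1.1663 − (-0.6138)) / 0.284092 = -1.945.
df = n − 2 = 372.
One-sided p ≈ 0.0263, which is ≥ 0.01, so fail to reject H₀.
The data do not give significant evidence that the true slope on class size is below -0.6138 points per unit.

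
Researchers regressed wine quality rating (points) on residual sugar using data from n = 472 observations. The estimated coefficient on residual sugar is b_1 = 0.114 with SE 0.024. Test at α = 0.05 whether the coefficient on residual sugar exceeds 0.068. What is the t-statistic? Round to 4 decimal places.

H₀: β₁ = 0.068 vs H₁: β₁ > 0.068.
t = (b_1 − β₁⁰)/SE = (0.114 − 0.068) / 0.024 = 1.9167.
df = n − 2 = 472 − 2 = 470.
One-sided p ≈ 0.0279, which is < 0.05, so reject H₀.
There is evidence that the true slope on residual sugar exceeds 0.068 points per unit.

t = 1.9167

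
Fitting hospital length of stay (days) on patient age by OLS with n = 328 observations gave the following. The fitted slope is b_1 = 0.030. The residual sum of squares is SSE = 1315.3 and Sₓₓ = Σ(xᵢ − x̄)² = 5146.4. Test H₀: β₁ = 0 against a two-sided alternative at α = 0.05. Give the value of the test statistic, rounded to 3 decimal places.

MSE = SSE/(n − 2) = 1315.3/326 = 4.03466.
SE(b_1) = √(MSE/Sₓₓ) = √(4.03466/5146.4) = 0.0279996.
t = 0.030 / 0.0279996 = 1.071.
df = n − 2 = 326.
Two-sided p ≈ 0.2848, which is ≥ 0.05, so fail to reject H₀.
The data do not give significant evidence of an association between patient age and hospital length of stay.

t = 1.071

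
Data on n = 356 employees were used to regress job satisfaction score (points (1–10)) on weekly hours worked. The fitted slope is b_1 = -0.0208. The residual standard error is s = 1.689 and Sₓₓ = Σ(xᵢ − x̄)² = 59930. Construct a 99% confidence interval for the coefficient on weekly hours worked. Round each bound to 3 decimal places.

(-0.039, -0.003)

SE(b_1) = s/√Sₓₓ = 1.689/√59930 = 0.00689934.
df = n − 2 = 354.
t* = t_{0.005, 354} = 2.589789.
Margin = t* × SE = 2.589789 × 0.00689934 = 0.01787.
CI: -0.0208 ± 0.01787 → (-0.039, -0.003).
With 99% confidence, each one-unit increase in weekly hours worked is associated with a change of between -0.039 and -0.003 points (1–10) in job satisfaction score.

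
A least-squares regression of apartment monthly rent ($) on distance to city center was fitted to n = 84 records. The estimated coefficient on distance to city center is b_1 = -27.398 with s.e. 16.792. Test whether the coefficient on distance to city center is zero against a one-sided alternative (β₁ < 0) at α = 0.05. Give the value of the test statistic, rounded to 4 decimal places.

t = -1.6316

H₀: β₁ = 0 vs H₁: β₁ < 0.
t = (b_1 − β₁⁰)/SE = -27.398 / 16.792 = -1.6316.
df = n − 2 = 84 − 2 = 82.
One-sided p ≈ 0.0533, which is ≥ 0.05, so fail to reject H₀.
The data do not give significant evidence that the true slope on distance to city center is negative.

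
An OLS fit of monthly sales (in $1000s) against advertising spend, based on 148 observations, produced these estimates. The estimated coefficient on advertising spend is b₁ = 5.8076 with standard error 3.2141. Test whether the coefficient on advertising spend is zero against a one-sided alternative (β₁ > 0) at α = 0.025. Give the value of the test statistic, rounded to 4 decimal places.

H₀: β₁ = 0 vs H₁: β₁ > 0.
t = (b₁ − β₁⁰)/SE = 5.8076 / 3.2141 = 1.8069.
df = n − 2 = 148 − 2 = 146.
One-sided p ≈ 0.0364, which is ≥ 0.025, so fail to reject H₀.
The data do not give significant evidence that the true slope on advertising spend is positive.

t = 1.8069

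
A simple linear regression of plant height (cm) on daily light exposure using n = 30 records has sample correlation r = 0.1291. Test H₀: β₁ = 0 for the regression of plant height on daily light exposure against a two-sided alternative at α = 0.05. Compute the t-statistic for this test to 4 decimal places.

t = r·√(n − 2)/√(1 − r²) = 0.1291·√28/√0.983333 = 0.6889.
df = n − 2 = 28.
Two-sided p ≈ 0.4966, which is ≥ 0.05, so fail to reject H₀.
The data do not give significant evidence of a linear association between daily light exposure and plant height.

t = 0.6889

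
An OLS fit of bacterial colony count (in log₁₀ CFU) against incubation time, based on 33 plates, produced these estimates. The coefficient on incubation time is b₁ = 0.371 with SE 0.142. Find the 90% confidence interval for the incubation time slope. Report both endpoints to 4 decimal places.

(0.1302, 0.6118)

df = n − 2 = 33 − 2 = 31.
t* = t_{0.05, 31} = 1.695519.
Margin = t* × SE = 1.695519 × 0.142 = 0.240764.
CI: 0.371 ± 0.240764 → (0.1302, 0.6118).
With 90% confidence, each one-unit increase in incubation time is associated with a change of between 0.1302 and 0.6118 log₁₀ CFU in bacterial colony count.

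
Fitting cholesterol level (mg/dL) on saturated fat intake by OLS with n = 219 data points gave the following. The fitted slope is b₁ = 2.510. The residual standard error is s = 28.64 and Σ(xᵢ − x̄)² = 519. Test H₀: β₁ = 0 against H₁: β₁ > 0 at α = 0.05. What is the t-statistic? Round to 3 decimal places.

t = 1.997

SE(b₁) = s/√Sₓₓ = 28.64/√519 = 1.25716.
t = 2.510 / 1.25716 = 1.997.
df = n − 2 = 217.
One-sided p ≈ 0.0236, which is < 0.05, so reject H₀.
There is evidence that the true slope on saturated fat intake is positive.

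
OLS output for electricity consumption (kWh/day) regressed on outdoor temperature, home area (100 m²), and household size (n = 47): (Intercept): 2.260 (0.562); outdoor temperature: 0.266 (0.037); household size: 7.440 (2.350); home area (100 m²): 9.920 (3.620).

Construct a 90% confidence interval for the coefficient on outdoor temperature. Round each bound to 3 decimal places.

(0.204, 0.328)

Read off: b = 0.266, SE = 0.037 for outdoor temperature.
df = n − k − 1 = 47 − 3 − 1 = 43.
t* = t_{0.05, 43} = 1.681071.
Margin = t* × SE = 1.681071 × 0.037 = 0.06220.
CI: 0.266 ± 0.06220 → (0.204, 0.328).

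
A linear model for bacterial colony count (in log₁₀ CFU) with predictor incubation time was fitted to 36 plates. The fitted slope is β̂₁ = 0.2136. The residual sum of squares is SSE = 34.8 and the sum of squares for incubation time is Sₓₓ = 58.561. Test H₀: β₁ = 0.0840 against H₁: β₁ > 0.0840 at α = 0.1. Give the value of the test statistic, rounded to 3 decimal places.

t = 0.980

MSE = SSE/(n − 2) = 34.8/34 = 1.02353.
SE(β̂₁) = √(MSE/Sₓₓ) = √(1.02353/58.561) = 0.132204.
t = (0.2136 − 0.0840) / 0.132204 = 0.980.
df = n − 2 = 34.
One-sided p ≈ 0.1669, which is ≥ 0.1, so fail to reject H₀.
The data do not give significant evidence that the true slope on incubation time exceeds 0.0840 log₁₀ CFU per unit.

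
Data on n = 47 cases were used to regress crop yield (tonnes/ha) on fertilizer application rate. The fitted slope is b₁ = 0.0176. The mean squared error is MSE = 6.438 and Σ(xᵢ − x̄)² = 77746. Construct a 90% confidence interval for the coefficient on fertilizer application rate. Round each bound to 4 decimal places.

SE(b₁) = √(MSE/Sₓₓ) = √(6.438/77746) = 0.0090999.
df = n − 2 = 45.
t* = t_{0.05, 45} = 1.679427.
Margin = t* × SE = 1.679427 × 0.0090999 = 0.015283.
CI: 0.0176 ± 0.015283 → (0.0023, 0.0329).
With 90% confidence, each one-unit increase in fertilizer application rate is associated with a change of between 0.0023 and 0.0329 tonnes/ha in crop yield.

(0.0023, 0.0329)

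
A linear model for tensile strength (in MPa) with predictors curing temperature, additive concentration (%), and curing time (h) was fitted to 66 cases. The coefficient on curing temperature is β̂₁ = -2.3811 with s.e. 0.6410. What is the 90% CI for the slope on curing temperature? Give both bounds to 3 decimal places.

(-3.451, -1.311)

df = n − k − 1 = 66 − 3 − 1 = 62.
t* = t_{0.05, 62} = 1.669804.
Margin = t* × SE = 1.669804 × 0.6410 = 1.07034.
CI: -2.3811 ± 1.07034 → (-3.451, -1.311).
With 90% confidence, each one-unit increase in curing temperature is associated with a change of between -3.451 and -1.311 MPa in tensile strength, holding the other predictors fixed.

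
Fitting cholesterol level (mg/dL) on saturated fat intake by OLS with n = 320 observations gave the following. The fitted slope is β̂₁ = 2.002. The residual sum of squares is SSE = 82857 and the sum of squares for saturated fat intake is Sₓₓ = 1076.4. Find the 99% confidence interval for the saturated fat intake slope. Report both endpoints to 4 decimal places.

(0.7270, 3.2770)

MSE = SSE/(n − 2) = 82857/318 = 260.557.
SE(β̂₁) = √(MSE/Sₓₓ) = √(260.557/1076.4) = 0.491999.
df = n − 2 = 318.
t* = t_{0.005, 318} = 2.591378.
Margin = t* × SE = 2.591378 × 0.491999 = 1.274955.
CI: 2.002 ± 1.274955 → (0.7270, 3.2770).
With 99% confidence, each one-unit increase in saturated fat intake is associated with a change of between 0.7270 and 3.2770 mg/dL in cholesterol level.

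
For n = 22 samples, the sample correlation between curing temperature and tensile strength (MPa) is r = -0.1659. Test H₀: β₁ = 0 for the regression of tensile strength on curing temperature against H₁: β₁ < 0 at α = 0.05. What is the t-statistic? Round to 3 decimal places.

t = -0.752

t = r·√(n − 2)/√(1 − r²) = -0.1659·√20/√0.972477 = -0.752.
df = n − 2 = 20.
One-sided p ≈ 0.2303, which is ≥ 0.05, so fail to reject H₀.
The data do not give significant evidence of a linear association between curing temperature and tensile strength.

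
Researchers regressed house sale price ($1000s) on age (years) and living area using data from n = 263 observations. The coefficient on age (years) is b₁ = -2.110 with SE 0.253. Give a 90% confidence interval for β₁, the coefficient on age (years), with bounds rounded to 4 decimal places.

(-2.5276, -1.6924)

df = n − k − 1 = 263 − 2 − 1 = 260.
t* = t_{0.05, 260} = 1.650735.
Margin = t* × SE = 1.650735 × 0.253 = 0.417636.
CI: -2.110 ± 0.417636 → (-2.5276, -1.6924).
With 90% confidence, each one-unit increase in age (years) is associated with a change of between -2.5276 and -1.6924 $1000s in house sale price, holding the other predictors fixed.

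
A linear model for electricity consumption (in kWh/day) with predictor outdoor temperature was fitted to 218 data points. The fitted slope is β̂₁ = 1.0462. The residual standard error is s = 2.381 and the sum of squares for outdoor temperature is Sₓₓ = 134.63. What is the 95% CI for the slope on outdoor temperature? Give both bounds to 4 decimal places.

SE(β̂₁) = s/√Sₓₓ = 2.381/√134.63 = 0.205205.
df = n − 2 = 216.
t* = t_{0.025, 216} = 1.971007.
Margin = t* × SE = 1.971007 × 0.205205 = 0.404461.
CI: 1.0462 ± 0.404461 → (0.6417, 1.4507).
With 95% confidence, each one-unit increase in outdoor temperature is associated with a change of between 0.6417 and 1.4507 kWh/day in electricity consumption.

(0.6417, 1.4507)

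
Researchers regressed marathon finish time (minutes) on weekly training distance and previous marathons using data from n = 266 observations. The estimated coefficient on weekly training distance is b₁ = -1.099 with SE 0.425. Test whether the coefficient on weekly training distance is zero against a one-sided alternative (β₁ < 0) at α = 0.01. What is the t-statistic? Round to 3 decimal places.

H₀: β₁ = 0 vs H₁: β₁ < 0.
t = (b₁ − β₁⁰)/SE = -1.099 / 0.425 = -2.586.
df = n − k − 1 = 266 − 2 − 1 = 263.
One-sided p ≈ 0.0051, which is < 0.01, so reject H₀.
There is evidence that the true slope on weekly training distance is negative, holding the other predictors fixed.

t = -2.586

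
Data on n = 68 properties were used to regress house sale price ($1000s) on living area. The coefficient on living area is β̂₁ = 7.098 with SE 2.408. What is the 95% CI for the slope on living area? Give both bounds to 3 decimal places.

(2.290, 11.906)

df = n − 2 = 68 − 2 = 66.
t* = t_{0.025, 66} = 1.996564.
Margin = t* × SE = 1.996564 × 2.408 = 4.80773.
CI: 7.098 ± 4.80773 → (2.290, 11.906).
With 95% confidence, each one-unit increase in living area is associated with a change of between 2.290 and 11.906 $1000s in house sale price.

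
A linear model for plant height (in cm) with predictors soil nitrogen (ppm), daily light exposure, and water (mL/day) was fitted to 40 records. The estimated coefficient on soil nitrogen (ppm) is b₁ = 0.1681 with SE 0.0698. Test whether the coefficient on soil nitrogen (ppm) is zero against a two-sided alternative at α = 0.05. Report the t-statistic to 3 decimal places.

t = 2.408

H₀: β₁ = 0 vs H₁: β₁ ≠ 0.
t = (b₁ − β₁⁰)/SE = 0.1681 / 0.0698 = 2.408.
df = n − k − 1 = 40 − 3 − 1 = 36.
Two-sided p ≈ 0.0213, which is < 0.05, so reject H₀.
There is evidence that soil nitrogen (ppm) is associated with plant height, holding the other predictors fixed.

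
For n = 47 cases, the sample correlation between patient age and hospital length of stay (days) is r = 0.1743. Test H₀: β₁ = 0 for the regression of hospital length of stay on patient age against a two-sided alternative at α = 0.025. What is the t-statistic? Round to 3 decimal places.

t = r·√(n − 2)/√(1 − r²) = 0.1743·√45/√0.96962 = 1.187.
df = n − 2 = 45.
Two-sided p ≈ 0.2413, which is ≥ 0.025, so fail to reject H₀.
The data do not give significant evidence of a linear association between patient age and hospital length of stay.

t = 1.187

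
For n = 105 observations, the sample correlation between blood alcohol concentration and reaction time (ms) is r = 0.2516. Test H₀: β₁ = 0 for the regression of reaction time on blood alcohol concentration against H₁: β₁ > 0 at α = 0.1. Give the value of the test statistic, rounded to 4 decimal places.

t = 2.6383

t = r·√(n − 2)/√(1 − r²) = 0.2516·√103/√0.936697 = 2.6383.
df = n − 2 = 103.
One-sided p ≈ 0.0048, which is < 0.1, so reject H₀.
There is evidence of a linear association between blood alcohol concentration and reaction time.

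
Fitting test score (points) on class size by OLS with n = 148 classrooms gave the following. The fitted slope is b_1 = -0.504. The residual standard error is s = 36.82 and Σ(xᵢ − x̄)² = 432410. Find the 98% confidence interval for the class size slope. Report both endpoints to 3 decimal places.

(-0.636, -0.372)

SE(b_1) = s/√Sₓₓ = 36.82/√432410 = 0.0559933.
df = n − 2 = 146.
t* = t_{0.01, 146} = 2.35216.
Margin = t* × SE = 2.35216 × 0.0559933 = 0.13171.
CI: -0.504 ± 0.13171 → (-0.636, -0.372).
With 98% confidence, each one-unit increase in class size is associated with a change of between -0.636 and -0.372 points in test score.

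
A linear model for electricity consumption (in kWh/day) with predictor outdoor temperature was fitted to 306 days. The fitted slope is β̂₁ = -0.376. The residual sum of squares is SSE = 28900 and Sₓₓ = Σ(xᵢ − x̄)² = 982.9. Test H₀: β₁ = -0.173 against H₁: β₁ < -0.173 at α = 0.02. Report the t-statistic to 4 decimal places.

t = -0.6527

MSE = SSE/(n − 2) = 28900/304 = 95.0658.
SE(β̂₁) = √(MSE/Sₓₓ) = √(95.0658/982.9) = 0.310998.
t = (-0.376 − (-0.173)) / 0.310998 = -0.6527.
df = n − 2 = 304.
One-sided p ≈ 0.2572, which is ≥ 0.02, so fail to reject H₀.
The data do not give significant evidence that the true slope on outdoor temperature is below -0.173 kWh/day per unit.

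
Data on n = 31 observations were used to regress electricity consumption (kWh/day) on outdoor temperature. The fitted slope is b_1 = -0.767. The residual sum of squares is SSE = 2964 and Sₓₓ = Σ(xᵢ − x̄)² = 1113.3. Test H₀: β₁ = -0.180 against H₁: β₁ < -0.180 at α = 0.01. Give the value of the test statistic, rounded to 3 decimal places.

MSE = SSE/(n − 2) = 2964/29 = 102.207.
SE(b_1) = √(MSE/Sₓₓ) = √(102.207/1113.3) = 0.302994.
t = (-0.767 − (-0.180)) / 0.302994 = -1.937.
df = n − 2 = 29.
One-sided p ≈ 0.0312, which is ≥ 0.01, so fail to reject H₀.
The data do not give significant evidence that the true slope on outdoor temperature is below -0.180 kWh/day per unit.

t = -1.937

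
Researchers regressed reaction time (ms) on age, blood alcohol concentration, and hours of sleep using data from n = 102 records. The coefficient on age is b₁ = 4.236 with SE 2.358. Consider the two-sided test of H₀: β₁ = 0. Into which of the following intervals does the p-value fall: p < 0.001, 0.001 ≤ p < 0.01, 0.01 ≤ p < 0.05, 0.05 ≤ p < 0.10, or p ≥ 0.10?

t = 4.236 / 2.358 = 1.796.
df = n − k − 1 = 102 − 3 − 1 = 98.
Two-sided p = 2·P(T_{98} > |t|) ≈ 0.0755.
So 0.05 ≤ p < 0.10.

0.05 ≤ p < 0.10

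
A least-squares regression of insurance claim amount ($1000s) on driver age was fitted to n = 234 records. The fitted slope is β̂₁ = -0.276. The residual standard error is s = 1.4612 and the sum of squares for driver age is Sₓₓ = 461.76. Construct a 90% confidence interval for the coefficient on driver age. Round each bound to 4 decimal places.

SE(β̂₁) = s/√Sₓₓ = 1.4612/√461.76 = 0.0679988.
df = n − 2 = 232.
t* = t_{0.05, 232} = 1.651448.
Margin = t* × SE = 1.651448 × 0.0679988 = 0.112297.
CI: -0.276 ± 0.112297 → (-0.3883, -0.1637).
With 90% confidence, each one-unit increase in driver age is associated with a change of between -0.3883 and -0.1637 $1000s in insurance claim amount.

(-0.3883, -0.1637)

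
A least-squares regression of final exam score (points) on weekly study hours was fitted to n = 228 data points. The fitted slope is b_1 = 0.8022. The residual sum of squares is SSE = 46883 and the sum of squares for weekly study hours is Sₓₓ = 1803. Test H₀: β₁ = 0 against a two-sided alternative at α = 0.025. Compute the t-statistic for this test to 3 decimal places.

MSE = SSE/(n − 2) = 46883/226 = 207.447.
SE(b_1) = √(MSE/Sₓₓ) = √(207.447/1803) = 0.3392.
t = 0.8022 / 0.3392 = 2.365.
df = n − 2 = 226.
Two-sided p ≈ 0.0189, which is < 0.025, so reject H₀.
There is evidence that weekly study hours is associated with final exam score.

t = 2.365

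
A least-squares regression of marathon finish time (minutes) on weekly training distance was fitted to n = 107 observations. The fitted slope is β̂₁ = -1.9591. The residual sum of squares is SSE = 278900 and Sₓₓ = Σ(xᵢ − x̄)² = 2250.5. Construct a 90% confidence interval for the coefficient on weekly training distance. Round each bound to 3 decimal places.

MSE = SSE/(n − 2) = 278900/105 = 2656.19.
SE(β̂₁) = √(MSE/Sₓₓ) = √(2656.19/2250.5) = 1.0864.
df = n − 2 = 105.
t* = t_{0.05, 105} = 1.659495.
Margin = t* × SE = 1.659495 × 1.0864 = 1.80288.
CI: -1.9591 ± 1.80288 → (-3.762, -0.156).
With 90% confidence, each one-unit increase in weekly training distance is associated with a change of between -3.762 and -0.156 minutes in marathon finish time.

(-3.762, -0.156)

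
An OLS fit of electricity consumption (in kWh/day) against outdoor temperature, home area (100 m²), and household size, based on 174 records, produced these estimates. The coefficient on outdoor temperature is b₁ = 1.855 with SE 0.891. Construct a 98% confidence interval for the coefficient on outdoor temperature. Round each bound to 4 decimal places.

(-0.2375, 3.9475)

df = n − k − 1 = 174 − 3 − 1 = 170.
t* = t_{0.01, 170} = 2.348483.
Margin = t* × SE = 2.348483 × 0.891 = 2.092498.
CI: 1.855 ± 2.092498 → (-0.2375, 3.9475).
With 98% confidence, each one-unit increase in outdoor temperature is associated with a change of between -0.2375 and 3.9475 kWh/day in electricity consumption, holding the other predictors fixed.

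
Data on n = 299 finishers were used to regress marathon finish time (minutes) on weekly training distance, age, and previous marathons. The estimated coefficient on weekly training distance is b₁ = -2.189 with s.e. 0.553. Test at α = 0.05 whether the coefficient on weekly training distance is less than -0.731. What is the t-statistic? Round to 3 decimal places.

H₀: β₁ = -0.731 vs H₁: β₁ < -0.731.
t = (b₁ − β₁⁰)/SE = (-2.189 − (-0.731)) / 0.553 = -2.637.
df = n − k − 1 = 299 − 3 − 1 = 295.
One-sided p ≈ 0.0044, which is < 0.05, so reject H₀.
There is evidence that the true slope on weekly training distance is below -0.731 minutes per unit, holding the other predictors fixed.

t = -2.637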